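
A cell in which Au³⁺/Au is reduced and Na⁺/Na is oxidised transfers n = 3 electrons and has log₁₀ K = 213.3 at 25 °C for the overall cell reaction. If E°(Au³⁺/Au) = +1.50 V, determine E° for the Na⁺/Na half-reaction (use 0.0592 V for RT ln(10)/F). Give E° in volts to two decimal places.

E°cell = (0.0592/n)·log K = (0.0592/3)(213.3) = +4.209 V.
Since Au³⁺/Au is the cathode and Na⁺/Na the anode, E°cell = E°(Au³⁺/Au) − E°(Na⁺/Na).
So E°(Na⁺/Na) = E°(Au³⁺/Au) − E°cell = (+1.50) − (+4.209) = -2.71 V.

-2.71 V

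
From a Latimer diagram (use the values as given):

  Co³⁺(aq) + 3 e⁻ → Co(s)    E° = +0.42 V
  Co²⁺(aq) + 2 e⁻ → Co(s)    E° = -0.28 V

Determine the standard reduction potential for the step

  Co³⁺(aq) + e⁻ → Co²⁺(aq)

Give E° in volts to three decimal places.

+1.820 V

Sequential free energies add, so n₃E°₃ = n₁E°₁ + n₂E°₂.
With n₃ = 3, and the known step contributing 2×(-0.28) V, the unknown satisfies 1·E° = 3×(+0.42) − 2×(-0.28) = +1.820.
E° = +1.820 / 1 = +1.820 V.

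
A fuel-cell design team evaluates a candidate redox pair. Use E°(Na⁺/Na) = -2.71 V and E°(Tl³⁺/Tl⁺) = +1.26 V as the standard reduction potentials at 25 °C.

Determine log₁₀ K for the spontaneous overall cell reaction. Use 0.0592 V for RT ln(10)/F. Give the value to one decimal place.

Cathode: Tl³⁺/Tl⁺; anode: Na⁺/Na. E°cell = +3.97 V, n = 2.
log K = nE°cell / 0.0592 = (2)(+3.97) / 0.0592 = 134.1.

134.1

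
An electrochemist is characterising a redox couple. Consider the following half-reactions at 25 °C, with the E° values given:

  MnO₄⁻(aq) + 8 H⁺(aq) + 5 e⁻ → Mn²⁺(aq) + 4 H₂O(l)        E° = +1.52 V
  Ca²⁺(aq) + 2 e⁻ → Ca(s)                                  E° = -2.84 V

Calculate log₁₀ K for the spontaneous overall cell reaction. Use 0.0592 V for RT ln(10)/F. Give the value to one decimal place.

736.5

Cathode: MnO₄⁻/Mn²⁺; anode: Ca²⁺/Ca. E°cell = +4.36 V, n = 10.
log K = nE°cell / 0.0592 = (10)(+4.36) / 0.0592 = 736.5.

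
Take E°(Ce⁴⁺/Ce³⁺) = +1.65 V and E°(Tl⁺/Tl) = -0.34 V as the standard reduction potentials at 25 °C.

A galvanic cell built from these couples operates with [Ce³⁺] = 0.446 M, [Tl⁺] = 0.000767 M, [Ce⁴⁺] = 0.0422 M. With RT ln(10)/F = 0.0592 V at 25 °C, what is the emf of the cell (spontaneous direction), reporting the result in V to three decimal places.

Ce⁴⁺/Ce³⁺ is the cathode (higher E°), Tl⁺/Tl the anode: E°cell = +1.65 − (-0.34) = +1.99 V, n = 1.
Overall: Ce⁴⁺(aq) + Tl(s) → Ce³⁺(aq) + Tl⁺(aq)
Q = [Ce³⁺]·[Tl⁺] / ([Ce⁴⁺]); log Q = -2.091.
E = E° − (0.0592/n) log Q = +1.99 − (0.0592/1)(-2.091) = +2.114 V.

+2.114 V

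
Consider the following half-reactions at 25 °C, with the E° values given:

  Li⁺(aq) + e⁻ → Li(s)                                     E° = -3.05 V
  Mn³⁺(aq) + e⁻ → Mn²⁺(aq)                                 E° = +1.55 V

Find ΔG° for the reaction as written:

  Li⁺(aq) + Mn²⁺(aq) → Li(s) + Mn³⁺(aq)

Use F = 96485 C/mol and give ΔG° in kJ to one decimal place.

As written, Li⁺/Li is reduced (cathode) and Mn³⁺/Mn²⁺ is oxidised (anode), so E°cell = (-3.05) − (+1.55) = -4.60 V.
Balancing electrons gives n = 1.
ΔG° = −nFE° = −(1)(96485)(-4.60) = 443,831 J = +443.8 kJ.

+443.8 kJ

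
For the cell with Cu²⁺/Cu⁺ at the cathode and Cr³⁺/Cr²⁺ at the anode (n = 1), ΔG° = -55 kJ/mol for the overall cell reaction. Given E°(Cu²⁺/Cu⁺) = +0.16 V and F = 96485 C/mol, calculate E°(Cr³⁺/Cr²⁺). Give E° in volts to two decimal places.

-0.41 V

E°cell = −ΔG°/(nF) = −(-55×10³)/((1)(96485)) = +0.570 V.
Since Cu²⁺/Cu⁺ is the cathode and Cr³⁺/Cr²⁺ the anode, E°cell = E°(Cu²⁺/Cu⁺) − E°(Cr³⁺/Cr²⁺).
So E°(Cr³⁺/Cr²⁺) = E°(Cu²⁺/Cu⁺) − E°cell = (+0.16) − (+0.570) = -0.41 V.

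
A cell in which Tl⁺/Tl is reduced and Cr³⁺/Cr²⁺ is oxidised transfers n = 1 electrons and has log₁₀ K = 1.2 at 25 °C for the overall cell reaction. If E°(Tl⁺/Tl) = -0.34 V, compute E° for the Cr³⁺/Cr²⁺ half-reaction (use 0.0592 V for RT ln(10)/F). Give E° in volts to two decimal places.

E°cell = (0.0592/n)·log K = (0.0592/1)(1.2) = +0.071 V.
Since Tl⁺/Tl is the cathode and Cr³⁺/Cr²⁺ the anode, E°cell = E°(Tl⁺/Tl) − E°(Cr³⁺/Cr²⁺).
So E°(Cr³⁺/Cr²⁺) = E°(Tl⁺/Tl) − E°cell = (-0.34) − (+0.071) = -0.41 V.

-0.41 V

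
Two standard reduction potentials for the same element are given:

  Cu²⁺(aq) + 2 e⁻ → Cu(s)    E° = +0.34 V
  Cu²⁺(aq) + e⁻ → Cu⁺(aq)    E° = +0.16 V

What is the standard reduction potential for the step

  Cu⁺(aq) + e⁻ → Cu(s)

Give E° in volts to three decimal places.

Sequential free energies add, so n₃E°₃ = n₁E°₁ + n₂E°₂.
With n₃ = 2, and the known step contributing 1×(+0.16) V, the unknown satisfies 1·E° = 2×(+0.34) − 1×(+0.16) = +0.520.
E° = +0.520 / 1 = +0.520 V.

+0.520 V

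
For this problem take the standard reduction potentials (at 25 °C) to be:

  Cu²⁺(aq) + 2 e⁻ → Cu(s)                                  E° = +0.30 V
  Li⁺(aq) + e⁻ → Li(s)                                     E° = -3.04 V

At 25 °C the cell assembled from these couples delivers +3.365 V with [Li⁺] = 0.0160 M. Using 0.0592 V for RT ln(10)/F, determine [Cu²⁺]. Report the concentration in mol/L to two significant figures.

Cu²⁺/Cu is the cathode, Li⁺/Li the anode: E°cell = +3.34 V, n = 2.
Overall reaction: Cu²⁺(aq) + 2 Li(s) → Cu(s) + 2 Li⁺(aq); Q = [Li⁺]^2/[Cu²⁺]^1.
From E = E° − (0.0592/n) log Q: log Q = (E° − E)·n/0.0592 = (+3.34 − (+3.365))·2/0.0592 = -0.8446.
So 1·log[Cu²⁺] = 2·log(0.016) − log Q = -3.5918 − (-0.8446) = -2.7472; [Cu²⁺] = 10^(-2.7472) ≈ 0.0018 M.

0.0018 M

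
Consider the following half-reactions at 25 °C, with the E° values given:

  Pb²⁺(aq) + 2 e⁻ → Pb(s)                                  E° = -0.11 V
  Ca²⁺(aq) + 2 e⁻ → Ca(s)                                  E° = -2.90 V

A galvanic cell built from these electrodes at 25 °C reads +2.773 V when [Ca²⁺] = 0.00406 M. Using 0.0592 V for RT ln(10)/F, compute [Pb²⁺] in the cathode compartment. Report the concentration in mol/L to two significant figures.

0.0011 M

Pb²⁺/Pb is the cathode, Ca²⁺/Ca the anode: E°cell = +2.79 V, n = 2.
Overall reaction: Pb²⁺(aq) + Ca(s) → Pb(s) + Ca²⁺(aq); Q = [Ca²⁺]^1/[Pb²⁺]^1.
From E = E° − (0.0592/n) log Q: log Q = (E° − E)·n/0.0592 = (+2.79 − (+2.773))·2/0.0592 = 0.5743.
So 1·log[Pb²⁺] = 1·log(0.00406) − log Q = -2.3915 − (0.5743) = -2.9658; [Pb²⁺] = 10^(-2.9658) ≈ 0.0011 M.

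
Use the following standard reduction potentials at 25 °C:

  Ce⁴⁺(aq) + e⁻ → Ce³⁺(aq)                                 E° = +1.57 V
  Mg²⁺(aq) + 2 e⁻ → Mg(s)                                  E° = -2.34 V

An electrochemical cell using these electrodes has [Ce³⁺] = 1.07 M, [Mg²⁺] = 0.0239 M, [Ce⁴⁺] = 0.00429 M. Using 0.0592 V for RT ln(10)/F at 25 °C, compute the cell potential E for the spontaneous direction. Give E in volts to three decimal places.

Ce⁴⁺/Ce³⁺ is the cathode (higher E°), Mg²⁺/Mg the anode: E°cell = +1.57 − (-2.34) = +3.91 V, n = 2.
Overall: 2 Ce⁴⁺(aq) + Mg(s) → 2 Ce³⁺(aq) + Mg²⁺(aq)
Q = [Ce³⁺]^2·[Mg²⁺] / ([Ce⁴⁺]^2); log Q = 3.172.
E = E° − (0.0592/n) log Q = +3.91 − (0.0592/2)(3.172) = +3.816 V.

+3.816 V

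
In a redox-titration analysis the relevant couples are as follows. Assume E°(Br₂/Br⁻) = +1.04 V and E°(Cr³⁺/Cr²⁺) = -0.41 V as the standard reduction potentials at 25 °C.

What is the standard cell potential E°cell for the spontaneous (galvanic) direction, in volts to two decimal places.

+1.45 V

The Br₂/Br⁻ couple has the higher reduction potential, so it is the cathode; Cr³⁺/Cr²⁺ is oxidised at the anode.
E°cell = E°(cathode) − E°(anode) = (+1.04) − (-0.41) = +1.45 V.
Since E°cell > 0, the reaction is spontaneous under standard conditions.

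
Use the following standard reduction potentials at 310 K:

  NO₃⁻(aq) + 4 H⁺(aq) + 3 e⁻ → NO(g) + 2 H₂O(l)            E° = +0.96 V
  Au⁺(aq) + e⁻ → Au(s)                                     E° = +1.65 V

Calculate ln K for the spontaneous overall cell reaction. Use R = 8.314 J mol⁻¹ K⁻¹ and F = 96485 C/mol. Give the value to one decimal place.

Cathode: Au⁺/Au; anode: NO₃⁻/NO. E°cell = (+1.65) − (+0.96) = +0.69 V, with n = 3.
ΔG° = −nFE° = −RT ln K, so ln K = nFE°/(RT) = (3)(96485)(+0.69) / ((8.314)(310)) = 77.492.

77.5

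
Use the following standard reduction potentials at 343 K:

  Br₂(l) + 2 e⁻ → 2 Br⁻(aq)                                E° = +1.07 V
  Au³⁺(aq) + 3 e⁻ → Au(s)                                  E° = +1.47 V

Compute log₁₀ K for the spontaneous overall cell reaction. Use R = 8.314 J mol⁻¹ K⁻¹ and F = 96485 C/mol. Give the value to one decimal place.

Cathode: Au³⁺/Au; anode: Br₂/Br⁻. E°cell = (+1.47) − (+1.07) = +0.40 V, with n = 6.
ΔG° = −nFE° = −RT ln K, so ln K = nFE°/(RT) = (6)(96485)(+0.40) / ((8.314)(343)) = 81.202.
log₁₀ K = 81.202 / ln 10 = 35.3.

35.3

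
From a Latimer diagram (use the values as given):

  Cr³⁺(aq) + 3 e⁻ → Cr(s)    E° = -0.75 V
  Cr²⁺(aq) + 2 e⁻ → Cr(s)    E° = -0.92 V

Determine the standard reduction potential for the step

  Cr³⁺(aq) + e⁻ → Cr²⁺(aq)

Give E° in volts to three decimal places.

-0.410 V

Sequential free energies add, so n₃E°₃ = n₁E°₁ + n₂E°₂.
With n₃ = 3, and the known step contributing 2×(-0.92) V, the unknown satisfies 1·E° = 3×(-0.75) − 2×(-0.92) = -0.410.
E° = -0.410 / 1 = -0.410 V.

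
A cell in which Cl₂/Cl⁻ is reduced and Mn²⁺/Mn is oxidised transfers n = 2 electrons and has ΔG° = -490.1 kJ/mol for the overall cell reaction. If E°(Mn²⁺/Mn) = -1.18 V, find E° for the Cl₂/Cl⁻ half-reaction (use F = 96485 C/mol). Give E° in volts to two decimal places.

E°cell = −ΔG°/(nF) = −(-490.1×10³)/((2)(96485)) = +2.540 V.
Since Cl₂/Cl⁻ is the cathode and Mn²⁺/Mn the anode, E°cell = E°(Cl₂/Cl⁻) − E°(Mn²⁺/Mn).
So E°(Cl₂/Cl⁻) = E°cell + E°(Mn²⁺/Mn) = +2.540 + (-1.18) = +1.36 V.

+1.36 V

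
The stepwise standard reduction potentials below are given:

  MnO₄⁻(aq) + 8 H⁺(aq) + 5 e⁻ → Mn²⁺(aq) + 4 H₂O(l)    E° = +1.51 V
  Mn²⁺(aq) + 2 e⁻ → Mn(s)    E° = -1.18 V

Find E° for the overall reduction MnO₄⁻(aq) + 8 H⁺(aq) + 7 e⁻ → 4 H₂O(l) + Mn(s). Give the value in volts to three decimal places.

Adding the free-energy changes (−nFE°) of the two steps gives −n₃FE°₃ = −n₁FE°₁ − n₂FE°₂.
E°₃ = (5×+1.51 + 2×-1.18) / 7 = (+5.190) / 7 = +0.741 V.

+0.741 V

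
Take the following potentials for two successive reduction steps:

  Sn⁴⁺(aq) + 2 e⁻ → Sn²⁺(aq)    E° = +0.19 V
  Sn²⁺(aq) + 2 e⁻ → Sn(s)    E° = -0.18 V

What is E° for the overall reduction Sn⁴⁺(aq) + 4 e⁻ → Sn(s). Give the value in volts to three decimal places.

+0.005 V

Adding the free-energy changes (−nFE°) of the two steps gives −n₃FE°₃ = −n₁FE°₁ − n₂FE°₂.
E°₃ = (2×+0.19 + 2×-0.18) / 4 = (+0.020) / 4 = +0.005 V.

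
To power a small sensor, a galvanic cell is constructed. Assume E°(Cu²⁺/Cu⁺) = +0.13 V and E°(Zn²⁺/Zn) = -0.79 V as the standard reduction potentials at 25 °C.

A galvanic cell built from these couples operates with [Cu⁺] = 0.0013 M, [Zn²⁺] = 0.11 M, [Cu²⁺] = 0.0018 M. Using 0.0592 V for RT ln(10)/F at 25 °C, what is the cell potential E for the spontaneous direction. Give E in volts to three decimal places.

Cu²⁺/Cu⁺ is the cathode (higher E°), Zn²⁺/Zn the anode: E°cell = +0.13 − (-0.79) = +0.92 V, n = 2.
Overall: 2 Cu²⁺(aq) + Zn(s) → 2 Cu⁺(aq) + Zn²⁺(aq)
Q = [Cu⁺]^2·[Zn²⁺] / ([Cu²⁺]^2); log Q = -1.241.
E = E° − (0.0592/n) log Q = +0.92 − (0.0592/2)(-1.241) = +0.957 V.

+0.957 V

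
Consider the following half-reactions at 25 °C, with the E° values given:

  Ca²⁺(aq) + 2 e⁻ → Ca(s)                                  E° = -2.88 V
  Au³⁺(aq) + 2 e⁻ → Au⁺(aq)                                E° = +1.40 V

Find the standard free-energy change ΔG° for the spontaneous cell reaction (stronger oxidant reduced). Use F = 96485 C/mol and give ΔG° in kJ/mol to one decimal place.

Au³⁺/Au⁺ (E° = +1.40 V) is the cathode; Ca²⁺/Ca (E° = -2.88 V) is the anode, so E°cell = +4.28 V.
Balancing electrons gives n = 2 (lcm of 2 and 2).
ΔG° = −nFE° = −(2)(96485)(+4.28) = -825,912 J = -825.9 kJ/mol.

-825.9 kJ/mol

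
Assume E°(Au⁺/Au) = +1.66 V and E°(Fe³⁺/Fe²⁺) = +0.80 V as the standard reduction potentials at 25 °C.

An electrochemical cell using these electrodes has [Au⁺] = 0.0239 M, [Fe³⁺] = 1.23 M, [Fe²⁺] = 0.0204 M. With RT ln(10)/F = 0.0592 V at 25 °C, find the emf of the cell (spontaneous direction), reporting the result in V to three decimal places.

Au⁺/Au is the cathode (higher E°), Fe³⁺/Fe²⁺ the anode: E°cell = +1.66 − (+0.80) = +0.86 V, n = 1.
Overall: Au⁺(aq) + Fe²⁺(aq) → Au(s) + Fe³⁺(aq)
Q = [Fe³⁺] / ([Au⁺]·[Fe²⁺]); log Q = 3.402.
E = E° − (0.0592/n) log Q = +0.86 − (0.0592/1)(3.402) = +0.659 V.

+0.659 V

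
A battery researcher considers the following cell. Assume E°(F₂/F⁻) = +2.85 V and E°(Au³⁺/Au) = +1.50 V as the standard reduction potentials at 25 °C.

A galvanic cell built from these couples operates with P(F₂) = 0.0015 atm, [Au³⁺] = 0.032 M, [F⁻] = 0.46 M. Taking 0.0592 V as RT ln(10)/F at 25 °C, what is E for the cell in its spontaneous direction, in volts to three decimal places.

F₂/F⁻ is the cathode (higher E°), Au³⁺/Au the anode: E°cell = +2.85 − (+1.50) = +1.35 V, n = 6.
Overall: 3 F₂(g) + 2 Au(s) → 6 F⁻(aq) + 2 Au³⁺(aq)
Q = [F⁻]^6·[Au³⁺]^2 / (P(F₂)^3); log Q = 3.459.
E = E° − (0.0592/n) log Q = +1.35 − (0.0592/6)(3.459) = +1.316 V.

+1.316 V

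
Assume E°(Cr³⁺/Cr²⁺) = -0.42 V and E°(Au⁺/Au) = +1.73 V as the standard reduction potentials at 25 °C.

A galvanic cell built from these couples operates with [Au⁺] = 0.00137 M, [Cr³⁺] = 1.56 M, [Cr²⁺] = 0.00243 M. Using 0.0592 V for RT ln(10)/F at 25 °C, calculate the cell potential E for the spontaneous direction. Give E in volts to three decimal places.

Au⁺/Au is the cathode (higher E°), Cr³⁺/Cr²⁺ the anode: E°cell = +1.73 − (-0.42) = +2.15 V, n = 1.
Overall: Au⁺(aq) + Cr²⁺(aq) → Au(s) + Cr³⁺(aq)
Q = [Cr³⁺] / ([Au⁺]·[Cr²⁺]); log Q = 5.671.
E = E° − (0.0592/n) log Q = +2.15 − (0.0592/1)(5.671) = +1.814 V.

+1.814 V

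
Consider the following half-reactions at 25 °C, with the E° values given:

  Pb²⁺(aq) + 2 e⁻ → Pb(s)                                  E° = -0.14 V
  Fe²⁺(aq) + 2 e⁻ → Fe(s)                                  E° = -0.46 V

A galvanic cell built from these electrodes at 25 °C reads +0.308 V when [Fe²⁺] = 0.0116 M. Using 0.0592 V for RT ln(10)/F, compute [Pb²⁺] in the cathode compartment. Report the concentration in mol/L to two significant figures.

0.0046 M

Pb²⁺/Pb is the cathode, Fe²⁺/Fe the anode: E°cell = +0.32 V, n = 2.
Overall reaction: Pb²⁺(aq) + Fe(s) → Pb(s) + Fe²⁺(aq); Q = [Fe²⁺]^1/[Pb²⁺]^1.
From E = E° − (0.0592/n) log Q: log Q = (E° − E)·n/0.0592 = (+0.32 − (+0.308))·2/0.0592 = 0.4054.
So 1·log[Pb²⁺] = 1·log(0.0116) − log Q = -1.9355 − (0.4054) = -2.3409; [Pb²⁺] = 10^(-2.3409) ≈ 0.0046 M.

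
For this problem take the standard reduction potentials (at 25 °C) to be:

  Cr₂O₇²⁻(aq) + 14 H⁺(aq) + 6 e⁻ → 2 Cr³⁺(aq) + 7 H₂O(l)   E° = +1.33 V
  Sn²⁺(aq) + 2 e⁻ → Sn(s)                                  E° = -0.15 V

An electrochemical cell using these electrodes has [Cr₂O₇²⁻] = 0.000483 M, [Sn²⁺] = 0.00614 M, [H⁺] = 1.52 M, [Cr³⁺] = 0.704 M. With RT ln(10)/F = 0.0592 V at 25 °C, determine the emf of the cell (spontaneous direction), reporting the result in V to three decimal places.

+1.541 V

Cr₂O₇²⁻/Cr³⁺ is the cathode (higher E°), Sn²⁺/Sn the anode: E°cell = +1.33 − (-0.15) = +1.48 V, n = 6.
Overall: Cr₂O₇²⁻(aq) + 14 H⁺(aq) + 3 Sn(s) → 2 Cr³⁺(aq) + 7 H₂O(l) + 3 Sn²⁺(aq)
Q = [Cr³⁺]^2·[Sn²⁺]^3 / ([Cr₂O₇²⁻]·[H⁺]^14); log Q = -6.170.
E = E° − (0.0592/n) log Q = +1.48 − (0.0592/6)(-6.170) = +1.541 V.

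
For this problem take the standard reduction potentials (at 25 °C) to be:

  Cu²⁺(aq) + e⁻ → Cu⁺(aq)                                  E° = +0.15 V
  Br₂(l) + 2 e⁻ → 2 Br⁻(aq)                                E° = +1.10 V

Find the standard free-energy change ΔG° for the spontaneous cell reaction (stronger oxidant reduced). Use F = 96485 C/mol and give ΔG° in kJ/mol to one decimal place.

Br₂/Br⁻ (E° = +1.10 V) is the cathode; Cu²⁺/Cu⁺ (E° = +0.15 V) is the anode, so E°cell = +0.95 V.
Balancing electrons gives n = 2 (lcm of 2 and 1).
ΔG° = −nFE° = −(2)(96485)(+0.95) = -183,322 J = -183.3 kJ/mol.

-183.3 kJ/mol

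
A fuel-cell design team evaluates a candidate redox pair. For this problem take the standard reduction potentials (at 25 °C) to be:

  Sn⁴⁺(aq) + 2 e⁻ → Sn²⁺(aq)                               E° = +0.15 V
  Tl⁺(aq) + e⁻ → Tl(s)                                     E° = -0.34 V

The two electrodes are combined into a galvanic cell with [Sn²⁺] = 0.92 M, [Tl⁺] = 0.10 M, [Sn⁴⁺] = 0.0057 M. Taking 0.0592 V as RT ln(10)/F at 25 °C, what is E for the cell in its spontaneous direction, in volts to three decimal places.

Sn⁴⁺/Sn²⁺ is the cathode (higher E°), Tl⁺/Tl the anode: E°cell = +0.15 − (-0.34) = +0.49 V, n = 2.
Overall: Sn⁴⁺(aq) + 2 Tl(s) → Sn²⁺(aq) + 2 Tl⁺(aq)
Q = [Sn²⁺]·[Tl⁺]^2 / ([Sn⁴⁺]); log Q = 0.208.
E = E° − (0.0592/n) log Q = +0.49 − (0.0592/2)(0.208) = +0.484 V.

+0.484 V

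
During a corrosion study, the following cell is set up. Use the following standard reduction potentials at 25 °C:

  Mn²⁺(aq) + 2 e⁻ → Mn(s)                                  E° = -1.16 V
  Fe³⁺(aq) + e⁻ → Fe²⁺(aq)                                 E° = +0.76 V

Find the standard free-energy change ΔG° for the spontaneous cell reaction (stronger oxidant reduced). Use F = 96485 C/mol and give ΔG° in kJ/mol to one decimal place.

Fe³⁺/Fe²⁺ (E° = +0.76 V) is the cathode; Mn²⁺/Mn (E° = -1.16 V) is the anode, so E°cell = +1.92 V.
Balancing electrons gives n = 2 (lcm of 1 and 2).
ΔG° = −nFE° = −(2)(96485)(+1.92) = -370,502 J = -370.5 kJ/mol.

-370.5 kJ/mol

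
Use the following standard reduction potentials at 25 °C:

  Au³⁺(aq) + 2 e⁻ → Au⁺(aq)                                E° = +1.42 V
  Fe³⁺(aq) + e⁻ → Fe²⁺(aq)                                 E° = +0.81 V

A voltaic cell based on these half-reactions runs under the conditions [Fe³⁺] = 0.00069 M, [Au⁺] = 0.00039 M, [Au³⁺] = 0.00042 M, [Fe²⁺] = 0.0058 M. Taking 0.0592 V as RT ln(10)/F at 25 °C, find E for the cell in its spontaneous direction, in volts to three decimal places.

Au³⁺/Au⁺ is the cathode (higher E°), Fe³⁺/Fe²⁺ the anode: E°cell = +1.42 − (+0.81) = +0.61 V, n = 2.
Overall: Au³⁺(aq) + 2 Fe²⁺(aq) → Au⁺(aq) + 2 Fe³⁺(aq)
Q = [Au⁺]·[Fe³⁺]^2 / ([Au³⁺]·[Fe²⁺]^2); log Q = -1.881.
E = E° − (0.0592/n) log Q = +0.61 − (0.0592/2)(-1.881) = +0.666 V.

+0.666 V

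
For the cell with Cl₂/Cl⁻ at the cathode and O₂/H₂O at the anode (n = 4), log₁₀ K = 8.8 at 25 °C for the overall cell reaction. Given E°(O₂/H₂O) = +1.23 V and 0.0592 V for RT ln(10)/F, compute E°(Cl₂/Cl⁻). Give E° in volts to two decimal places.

E°cell = (0.0592/n)·log K = (0.0592/4)(8.8) = +0.130 V.
Since Cl₂/Cl⁻ is the cathode and O₂/H₂O the anode, E°cell = E°(Cl₂/Cl⁻) − E°(O₂/H₂O).
So E°(Cl₂/Cl⁻) = E°cell + E°(O₂/H₂O) = +0.130 + (+1.23) = +1.36 V.

+1.36 V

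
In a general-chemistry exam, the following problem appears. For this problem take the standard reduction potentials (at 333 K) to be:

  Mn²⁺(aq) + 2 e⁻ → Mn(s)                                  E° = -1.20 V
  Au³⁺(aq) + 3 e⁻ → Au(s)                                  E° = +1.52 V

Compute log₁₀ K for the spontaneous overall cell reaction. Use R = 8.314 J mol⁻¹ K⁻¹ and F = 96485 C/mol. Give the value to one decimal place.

247.0

Cathode: Au³⁺/Au; anode: Mn²⁺/Mn. E°cell = (+1.52) − (-1.20) = +2.72 V, with n = 6.
ΔG° = −nFE° = −RT ln K, so ln K = nFE°/(RT) = (6)(96485)(+2.72) / ((8.314)(333)) = 568.756.
log₁₀ K = 568.756 / ln 10 = 247.0.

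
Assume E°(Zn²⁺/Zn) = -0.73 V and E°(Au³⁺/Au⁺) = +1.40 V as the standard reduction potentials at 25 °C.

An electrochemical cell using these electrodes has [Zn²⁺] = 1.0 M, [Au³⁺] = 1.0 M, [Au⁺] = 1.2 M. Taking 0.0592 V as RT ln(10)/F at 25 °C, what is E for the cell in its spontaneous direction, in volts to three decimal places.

Au³⁺/Au⁺ is the cathode (higher E°), Zn²⁺/Zn the anode: E°cell = +1.40 − (-0.73) = +2.13 V, n = 2.
Overall: Au³⁺(aq) + Zn(s) → Au⁺(aq) + Zn²⁺(aq)
Q = [Au⁺]·[Zn²⁺] / ([Au³⁺]); log Q = 0.079.
E = E° − (0.0592/n) log Q = +2.13 − (0.0592/2)(0.079) = +2.128 V.

+2.128 V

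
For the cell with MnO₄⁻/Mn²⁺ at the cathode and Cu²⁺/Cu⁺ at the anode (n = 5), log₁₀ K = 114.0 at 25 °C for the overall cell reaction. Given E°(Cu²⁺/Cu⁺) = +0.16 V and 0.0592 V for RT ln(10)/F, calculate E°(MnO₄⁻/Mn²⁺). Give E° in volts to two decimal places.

E°cell = (0.0592/n)·log K = (0.0592/5)(114.0) = +1.350 V.
Since MnO₄⁻/Mn²⁺ is the cathode and Cu²⁺/Cu⁺ the anode, E°cell = E°(MnO₄⁻/Mn²⁺) − E°(Cu²⁺/Cu⁺).
So E°(MnO₄⁻/Mn²⁺) = E°cell + E°(Cu²⁺/Cu⁺) = +1.350 + (+0.16) = +1.51 V.

+1.51 V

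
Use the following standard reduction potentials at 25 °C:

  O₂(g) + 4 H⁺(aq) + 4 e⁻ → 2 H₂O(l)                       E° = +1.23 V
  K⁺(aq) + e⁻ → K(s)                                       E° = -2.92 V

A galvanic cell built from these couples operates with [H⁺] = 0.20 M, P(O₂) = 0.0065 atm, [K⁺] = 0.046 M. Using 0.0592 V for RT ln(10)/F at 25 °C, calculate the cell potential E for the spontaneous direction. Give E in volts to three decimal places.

O₂/H₂O is the cathode (higher E°), K⁺/K the anode: E°cell = +1.23 − (-2.92) = +4.15 V, n = 4.
Overall: O₂(g) + 4 H⁺(aq) + 4 K(s) → 2 H₂O(l) + 4 K⁺(aq)
Q = [K⁺]^4 / (P(O₂)·[H⁺]^4); log Q = -0.366.
E = E° − (0.0592/n) log Q = +4.15 − (0.0592/4)(-0.366) = +4.155 V.

+4.155 V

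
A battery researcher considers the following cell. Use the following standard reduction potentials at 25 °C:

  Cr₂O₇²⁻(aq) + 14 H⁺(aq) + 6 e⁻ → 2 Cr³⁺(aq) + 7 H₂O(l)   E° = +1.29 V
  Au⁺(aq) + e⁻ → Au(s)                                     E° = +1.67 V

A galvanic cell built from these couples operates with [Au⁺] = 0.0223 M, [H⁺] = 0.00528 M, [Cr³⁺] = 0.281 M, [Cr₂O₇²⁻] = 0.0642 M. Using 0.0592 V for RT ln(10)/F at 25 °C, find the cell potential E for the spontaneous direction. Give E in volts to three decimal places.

Au⁺/Au is the cathode (higher E°), Cr₂O₇²⁻/Cr³⁺ the anode: E°cell = +1.67 − (+1.29) = +0.38 V, n = 6.
Overall: 6 Au⁺(aq) + 2 Cr³⁺(aq) + 7 H₂O(l) → 6 Au(s) + Cr₂O₇²⁻(aq) + 14 H⁺(aq)
Q = [Cr₂O₇²⁻]·[H⁺]^14 / ([Au⁺]^6·[Cr³⁺]^2); log Q = -22.063.
E = E° − (0.0592/n) log Q = +0.38 − (0.0592/6)(-22.063) = +0.598 V.

+0.598 V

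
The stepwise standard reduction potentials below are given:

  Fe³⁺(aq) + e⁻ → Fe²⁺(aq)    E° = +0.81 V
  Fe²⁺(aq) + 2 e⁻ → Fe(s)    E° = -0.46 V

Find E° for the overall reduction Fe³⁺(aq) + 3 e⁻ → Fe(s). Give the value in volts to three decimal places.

Adding the free-energy changes (−nFE°) of the two steps gives −n₃FE°₃ = −n₁FE°₁ − n₂FE°₂.
E°₃ = (1×+0.81 + 2×-0.46) / 3 = (-0.110) / 3 = -0.037 V.
Simply averaging or adding the two E° values would be wrong; the electron-weighted sum is required.

-0.037 V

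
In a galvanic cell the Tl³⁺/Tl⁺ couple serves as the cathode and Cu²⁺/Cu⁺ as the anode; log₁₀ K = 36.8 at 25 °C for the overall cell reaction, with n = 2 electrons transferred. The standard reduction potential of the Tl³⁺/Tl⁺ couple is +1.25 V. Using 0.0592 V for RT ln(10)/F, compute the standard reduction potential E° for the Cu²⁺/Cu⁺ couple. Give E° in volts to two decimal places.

E°cell = (0.0592/n)·log K = (0.0592/2)(36.8) = +1.089 V.
Since Tl³⁺/Tl⁺ is the cathode and Cu²⁺/Cu⁺ the anode, E°cell = E°(Tl³⁺/Tl⁺) − E°(Cu²⁺/Cu⁺).
So E°(Cu²⁺/Cu⁺) = E°(Tl³⁺/Tl⁺) − E°cell = (+1.25) − (+1.089) = +0.16 V.

+0.16 V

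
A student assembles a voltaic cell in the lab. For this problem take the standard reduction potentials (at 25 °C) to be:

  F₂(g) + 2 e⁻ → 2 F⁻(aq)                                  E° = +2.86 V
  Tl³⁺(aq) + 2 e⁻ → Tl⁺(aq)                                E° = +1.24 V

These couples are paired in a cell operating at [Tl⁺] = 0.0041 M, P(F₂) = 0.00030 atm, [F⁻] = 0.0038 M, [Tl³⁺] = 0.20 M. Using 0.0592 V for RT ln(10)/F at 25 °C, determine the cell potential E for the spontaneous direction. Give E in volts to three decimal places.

F₂/F⁻ is the cathode (higher E°), Tl³⁺/Tl⁺ the anode: E°cell = +2.86 − (+1.24) = +1.62 V, n = 2.
Overall: F₂(g) + Tl⁺(aq) → 2 F⁻(aq) + Tl³⁺(aq)
Q = [F⁻]^2·[Tl³⁺] / (P(F₂)·[Tl⁺]); log Q = 0.371.
E = E° − (0.0592/n) log Q = +1.62 − (0.0592/2)(0.371) = +1.609 V.

+1.609 V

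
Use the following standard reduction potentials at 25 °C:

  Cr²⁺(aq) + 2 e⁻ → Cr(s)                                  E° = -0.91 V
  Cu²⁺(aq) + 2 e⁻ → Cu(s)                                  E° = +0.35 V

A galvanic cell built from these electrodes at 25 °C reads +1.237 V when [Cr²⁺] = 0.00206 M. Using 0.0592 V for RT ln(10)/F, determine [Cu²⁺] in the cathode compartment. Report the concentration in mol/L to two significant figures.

0.00034 M

Cu²⁺/Cu is the cathode, Cr²⁺/Cr the anode: E°cell = +1.26 V, n = 2.
Overall reaction: Cu²⁺(aq) + Cr(s) → Cu(s) + Cr²⁺(aq); Q = [Cr²⁺]^1/[Cu²⁺]^1.
From E = E° − (0.0592/n) log Q: log Q = (E° − E)·n/0.0592 = (+1.26 − (+1.237))·2/0.0592 = 0.7770.
So 1·log[Cu²⁺] = 1·log(0.00206) − log Q = -2.6861 − (0.7770) = -3.4631; [Cu²⁺] = 10^(-3.4631) ≈ 0.00034 M.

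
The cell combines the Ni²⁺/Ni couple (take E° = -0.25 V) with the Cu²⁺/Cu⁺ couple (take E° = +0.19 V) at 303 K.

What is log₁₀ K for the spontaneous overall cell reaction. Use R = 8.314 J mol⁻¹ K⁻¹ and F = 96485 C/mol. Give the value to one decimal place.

Cathode: Cu²⁺/Cu⁺; anode: Ni²⁺/Ni. E°cell = (+0.19) − (-0.25) = +0.44 V, with n = 2.
ΔG° = −nFE° = −RT ln K, so ln K = nFE°/(RT) = (2)(96485)(+0.44) / ((8.314)(303)) = 33.705.
log₁₀ K = 33.705 / ln 10 = 14.6.

14.6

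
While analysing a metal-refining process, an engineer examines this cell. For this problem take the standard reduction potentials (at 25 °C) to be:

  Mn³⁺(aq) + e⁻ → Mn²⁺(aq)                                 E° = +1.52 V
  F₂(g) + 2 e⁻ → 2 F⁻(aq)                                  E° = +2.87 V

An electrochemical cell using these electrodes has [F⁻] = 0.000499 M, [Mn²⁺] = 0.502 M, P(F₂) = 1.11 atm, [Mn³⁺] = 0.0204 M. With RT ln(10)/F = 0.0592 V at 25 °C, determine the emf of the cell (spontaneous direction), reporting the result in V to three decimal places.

F₂/F⁻ is the cathode (higher E°), Mn³⁺/Mn²⁺ the anode: E°cell = +2.87 − (+1.52) = +1.35 V, n = 2.
Overall: F₂(g) + 2 Mn²⁺(aq) → 2 F⁻(aq) + 2 Mn³⁺(aq)
Q = [F⁻]^2·[Mn³⁺]^2 / (P(F₂)·[Mn²⁺]^2); log Q = -9.431.
E = E° − (0.0592/n) log Q = +1.35 − (0.0592/2)(-9.431) = +1.629 V.

+1.629 V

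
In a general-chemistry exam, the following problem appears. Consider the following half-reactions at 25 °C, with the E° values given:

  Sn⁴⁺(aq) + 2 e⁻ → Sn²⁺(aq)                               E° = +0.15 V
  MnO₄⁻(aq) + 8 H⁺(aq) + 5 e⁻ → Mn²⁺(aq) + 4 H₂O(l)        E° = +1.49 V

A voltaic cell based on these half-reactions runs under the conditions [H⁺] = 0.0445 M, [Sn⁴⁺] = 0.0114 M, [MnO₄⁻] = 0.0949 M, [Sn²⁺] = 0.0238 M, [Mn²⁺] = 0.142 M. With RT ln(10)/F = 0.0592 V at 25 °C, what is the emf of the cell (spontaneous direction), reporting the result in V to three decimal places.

MnO₄⁻/Mn²⁺ is the cathode (higher E°), Sn⁴⁺/Sn²⁺ the anode: E°cell = +1.49 − (+0.15) = +1.34 V, n = 10.
Overall: 2 MnO₄⁻(aq) + 16 H⁺(aq) + 5 Sn²⁺(aq) → 2 Mn²⁺(aq) + 8 H₂O(l) + 5 Sn⁴⁺(aq)
Q = [Mn²⁺]^2·[Sn⁴⁺]^5 / ([MnO₄⁻]^2·[H⁺]^16·[Sn²⁺]^5); log Q = 20.378.
E = E° − (0.0592/n) log Q = +1.34 − (0.0592/10)(20.378) = +1.219 V.

+1.219 V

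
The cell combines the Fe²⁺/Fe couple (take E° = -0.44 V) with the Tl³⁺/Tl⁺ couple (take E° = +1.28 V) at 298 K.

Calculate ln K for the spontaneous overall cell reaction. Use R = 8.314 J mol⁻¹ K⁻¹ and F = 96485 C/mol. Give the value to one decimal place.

Cathode: Tl³⁺/Tl⁺; anode: Fe²⁺/Fe. E°cell = (+1.28) − (-0.44) = +1.72 V, with n = 2.
ΔG° = −nFE° = −RT ln K, so ln K = nFE°/(RT) = (2)(96485)(+1.72) / ((8.314)(298)) = 133.965.

134.0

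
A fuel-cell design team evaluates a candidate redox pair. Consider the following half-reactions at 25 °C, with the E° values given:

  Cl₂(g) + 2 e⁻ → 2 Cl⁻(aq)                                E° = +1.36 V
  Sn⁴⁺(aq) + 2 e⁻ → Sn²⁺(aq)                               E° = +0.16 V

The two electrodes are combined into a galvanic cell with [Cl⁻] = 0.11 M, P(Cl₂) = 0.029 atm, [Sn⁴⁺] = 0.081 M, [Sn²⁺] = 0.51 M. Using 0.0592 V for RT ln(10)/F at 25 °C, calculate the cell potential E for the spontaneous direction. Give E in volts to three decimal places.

Cl₂/Cl⁻ is the cathode (higher E°), Sn⁴⁺/Sn²⁺ the anode: E°cell = +1.36 − (+0.16) = +1.20 V, n = 2.
Overall: Cl₂(g) + Sn²⁺(aq) → 2 Cl⁻(aq) + Sn⁴⁺(aq)
Q = [Cl⁻]^2·[Sn⁴⁺] / (P(Cl₂)·[Sn²⁺]); log Q = -1.179.
E = E° − (0.0592/n) log Q = +1.20 − (0.0592/2)(-1.179) = +1.235 V.

+1.235 V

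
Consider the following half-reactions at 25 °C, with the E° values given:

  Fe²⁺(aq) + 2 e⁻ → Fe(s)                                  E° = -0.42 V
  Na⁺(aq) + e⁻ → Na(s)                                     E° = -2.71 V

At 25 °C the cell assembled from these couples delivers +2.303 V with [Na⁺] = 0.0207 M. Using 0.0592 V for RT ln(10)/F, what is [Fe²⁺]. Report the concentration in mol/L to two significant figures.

Fe²⁺/Fe is the cathode, Na⁺/Na the anode: E°cell = +2.29 V, n = 2.
Overall reaction: Fe²⁺(aq) + 2 Na(s) → Fe(s) + 2 Na⁺(aq); Q = [Na⁺]^2/[Fe²⁺]^1.
From E = E° − (0.0592/n) log Q: log Q = (E° − E)·n/0.0592 = (+2.29 − (+2.303))·2/0.0592 = -0.4392.
So 1·log[Fe²⁺] = 2·log(0.0207) − log Q = -3.3681 − (-0.4392) = -2.9289; [Fe²⁺] = 10^(-2.9289) ≈ 0.0012 M.

0.0012 M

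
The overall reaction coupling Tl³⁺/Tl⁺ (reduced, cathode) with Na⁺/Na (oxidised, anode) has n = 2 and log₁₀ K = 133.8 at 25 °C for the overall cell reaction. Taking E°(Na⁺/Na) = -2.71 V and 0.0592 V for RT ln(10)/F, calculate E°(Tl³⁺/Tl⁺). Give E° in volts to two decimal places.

+1.25 V

E°cell = (0.0592/n)·log K = (0.0592/2)(133.8) = +3.960 V.
Since Tl³⁺/Tl⁺ is the cathode and Na⁺/Na the anode, E°cell = E°(Tl³⁺/Tl⁺) − E°(Na⁺/Na).
So E°(Tl³⁺/Tl⁺) = E°cell + E°(Na⁺/Na) = +3.960 + (-2.71) = +1.25 V.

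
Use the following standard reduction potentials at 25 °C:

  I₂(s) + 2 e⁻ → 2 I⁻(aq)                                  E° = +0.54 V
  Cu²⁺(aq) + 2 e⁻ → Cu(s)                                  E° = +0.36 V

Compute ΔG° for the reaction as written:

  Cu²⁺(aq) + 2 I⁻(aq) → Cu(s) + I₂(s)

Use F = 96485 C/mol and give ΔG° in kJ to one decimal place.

+34.7 kJ

As written, Cu²⁺/Cu is reduced (cathode) and I₂/I⁻ is oxidised (anode), so E°cell = (+0.36) − (+0.54) = -0.18 V.
Balancing electrons gives n = 2.
ΔG° = −nFE° = −(2)(96485)(-0.18) = 34,735 J = +34.7 kJ.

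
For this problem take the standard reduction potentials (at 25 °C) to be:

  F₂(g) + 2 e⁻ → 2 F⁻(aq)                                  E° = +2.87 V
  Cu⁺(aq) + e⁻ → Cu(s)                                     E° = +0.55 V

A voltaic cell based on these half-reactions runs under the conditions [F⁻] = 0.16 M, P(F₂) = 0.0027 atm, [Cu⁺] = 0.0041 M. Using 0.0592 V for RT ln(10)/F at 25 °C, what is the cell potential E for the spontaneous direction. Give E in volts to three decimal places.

F₂/F⁻ is the cathode (higher E°), Cu⁺/Cu the anode: E°cell = +2.87 − (+0.55) = +2.32 V, n = 2.
Overall: F₂(g) + 2 Cu(s) → 2 F⁻(aq) + 2 Cu⁺(aq)
Q = [F⁻]^2·[Cu⁺]^2 / (P(F₂)); log Q = -3.798.
E = E° − (0.0592/n) log Q = +2.32 − (0.0592/2)(-3.798) = +2.432 V.

+2.432 V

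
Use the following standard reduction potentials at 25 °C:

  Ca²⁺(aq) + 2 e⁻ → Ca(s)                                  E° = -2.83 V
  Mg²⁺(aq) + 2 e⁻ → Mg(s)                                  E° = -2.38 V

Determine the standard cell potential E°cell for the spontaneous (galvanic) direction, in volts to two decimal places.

+0.45 V

The Mg²⁺/Mg couple has the higher reduction potential, so it is the cathode; Ca²⁺/Ca is oxidised at the anode.
E°cell = E°(cathode) − E°(anode) = (-2.38) − (-2.83) = +0.45 V.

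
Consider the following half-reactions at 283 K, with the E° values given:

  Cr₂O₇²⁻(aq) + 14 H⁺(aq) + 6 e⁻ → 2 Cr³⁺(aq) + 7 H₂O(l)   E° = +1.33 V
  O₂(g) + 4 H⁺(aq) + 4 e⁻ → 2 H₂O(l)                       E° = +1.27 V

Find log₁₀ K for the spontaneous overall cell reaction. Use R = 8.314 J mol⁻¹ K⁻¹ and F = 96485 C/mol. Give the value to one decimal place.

Cathode: Cr₂O₇²⁻/Cr³⁺; anode: O₂/H₂O. E°cell = (+1.33) − (+1.27) = +0.06 V, with n = 12.
ΔG° = −nFE° = −RT ln K, so ln K = nFE°/(RT) = (12)(96485)(+0.06) / ((8.314)(283)) = 29.525.
log₁₀ K = 29.525 / ln 10 = 12.8.

12.8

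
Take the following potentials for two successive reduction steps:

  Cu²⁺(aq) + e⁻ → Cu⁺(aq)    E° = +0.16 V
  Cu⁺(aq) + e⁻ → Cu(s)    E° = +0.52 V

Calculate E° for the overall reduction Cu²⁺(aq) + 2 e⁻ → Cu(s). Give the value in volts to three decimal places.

+0.340 V

Since ΔG° = −nFE° is additive over sequential reductions, n₃E°₃ = n₁E°₁ + n₂E°₂.
E°₃ = (1×+0.16 + 1×+0.52) / 2 = (+0.680) / 2 = +0.340 V.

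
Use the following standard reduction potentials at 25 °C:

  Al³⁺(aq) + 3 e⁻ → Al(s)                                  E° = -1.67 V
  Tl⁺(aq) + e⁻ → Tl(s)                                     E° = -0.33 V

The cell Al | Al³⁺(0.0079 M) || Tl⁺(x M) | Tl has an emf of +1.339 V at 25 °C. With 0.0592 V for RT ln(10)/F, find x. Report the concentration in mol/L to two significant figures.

0.19 M

Tl⁺/Tl is the cathode, Al³⁺/Al the anode: E°cell = +1.34 V, n = 3.
Overall reaction: 3 Tl⁺(aq) + Al(s) → 3 Tl(s) + Al³⁺(aq); Q = [Al³⁺]^1/[Tl⁺]^3.
From E = E° − (0.0592/n) log Q: log Q = (E° − E)·n/0.0592 = (+1.34 − (+1.339))·3/0.0592 = 0.0507.
So 3·log[Tl⁺] = 1·log(0.0079) − log Q = -2.1024 − (0.0507) = -2.1531; log[Tl⁺] = -2.1531 / 3 = -0.7177; [Tl⁺] = 10^(-0.7177) ≈ 0.19 M.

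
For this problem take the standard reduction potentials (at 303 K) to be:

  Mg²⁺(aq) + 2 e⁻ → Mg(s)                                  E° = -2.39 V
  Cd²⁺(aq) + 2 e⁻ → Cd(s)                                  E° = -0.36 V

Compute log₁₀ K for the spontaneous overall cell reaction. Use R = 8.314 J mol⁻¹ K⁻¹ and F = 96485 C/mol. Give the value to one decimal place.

67.5

Cathode: Cd²⁺/Cd; anode: Mg²⁺/Mg. E°cell = (-0.36) − (-2.39) = +2.03 V, with n = 2.
ΔG° = −nFE° = −RT ln K, so ln K = nFE°/(RT) = (2)(96485)(+2.03) / ((8.314)(303)) = 155.501.
log₁₀ K = 155.501 / ln 10 = 67.5.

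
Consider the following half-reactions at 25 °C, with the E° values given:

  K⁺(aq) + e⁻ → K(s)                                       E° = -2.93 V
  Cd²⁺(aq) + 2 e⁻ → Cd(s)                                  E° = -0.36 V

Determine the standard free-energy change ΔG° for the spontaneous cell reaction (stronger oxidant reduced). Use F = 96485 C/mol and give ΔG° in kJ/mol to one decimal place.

Cd²⁺/Cd (E° = -0.36 V) is the cathode; K⁺/K (E° = -2.93 V) is the anode, so E°cell = +2.57 V.
Balancing electrons gives n = 2 (lcm of 2 and 1).
ΔG° = −nFE° = −(2)(96485)(+2.57) = -495,933 J = -495.9 kJ/mol.

-495.9 kJ/mol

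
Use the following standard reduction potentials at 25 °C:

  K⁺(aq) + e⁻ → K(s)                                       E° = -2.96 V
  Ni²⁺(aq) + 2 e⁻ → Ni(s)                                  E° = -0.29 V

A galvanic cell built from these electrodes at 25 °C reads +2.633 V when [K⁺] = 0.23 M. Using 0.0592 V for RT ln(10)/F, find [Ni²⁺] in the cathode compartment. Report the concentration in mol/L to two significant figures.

0.0030 M

Ni²⁺/Ni is the cathode, K⁺/K the anode: E°cell = +2.67 V, n = 2.
Overall reaction: Ni²⁺(aq) + 2 K(s) → Ni(s) + 2 K⁺(aq); Q = [K⁺]^2/[Ni²⁺]^1.
From E = E° − (0.0592/n) log Q: log Q = (E° − E)·n/0.0592 = (+2.67 − (+2.633))·2/0.0592 = 1.2500.
So 1·log[Ni²⁺] = 2·log(0.23) − log Q = -1.2765 − (1.2500) = -2.5265; [Ni²⁺] = 10^(-2.5265) ≈ 0.0030 M.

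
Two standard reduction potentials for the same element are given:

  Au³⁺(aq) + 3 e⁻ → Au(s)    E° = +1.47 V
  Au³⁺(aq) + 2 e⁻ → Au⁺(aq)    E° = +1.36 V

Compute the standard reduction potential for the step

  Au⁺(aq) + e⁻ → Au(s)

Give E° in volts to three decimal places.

+1.690 V

Sequential free energies add, so n₃E°₃ = n₁E°₁ + n₂E°₂.
With n₃ = 3, and the known step contributing 2×(+1.36) V, the unknown satisfies 1·E° = 3×(+1.47) − 2×(+1.36) = +1.690.
E° = +1.690 / 1 = +1.690 V.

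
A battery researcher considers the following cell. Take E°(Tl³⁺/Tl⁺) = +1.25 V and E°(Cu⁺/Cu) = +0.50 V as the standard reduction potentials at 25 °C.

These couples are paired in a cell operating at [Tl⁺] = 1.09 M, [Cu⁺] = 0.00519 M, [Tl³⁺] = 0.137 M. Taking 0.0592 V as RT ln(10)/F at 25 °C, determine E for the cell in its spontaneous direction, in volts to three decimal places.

+0.859 V

Tl³⁺/Tl⁺ is the cathode (higher E°), Cu⁺/Cu the anode: E°cell = +1.25 − (+0.50) = +0.75 V, n = 2.
Overall: Tl³⁺(aq) + 2 Cu(s) → Tl⁺(aq) + 2 Cu⁺(aq)
Q = [Tl⁺]·[Cu⁺]^2 / ([Tl³⁺]); log Q = -3.669.
E = E° − (0.0592/n) log Q = +0.75 − (0.0592/2)(-3.669) = +0.859 V.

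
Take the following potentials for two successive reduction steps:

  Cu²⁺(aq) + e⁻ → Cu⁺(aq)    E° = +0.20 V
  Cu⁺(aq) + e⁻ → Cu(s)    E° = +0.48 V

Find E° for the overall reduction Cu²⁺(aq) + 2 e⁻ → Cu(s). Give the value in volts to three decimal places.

Adding the free-energy changes (−nFE°) of the two steps gives −n₃FE°₃ = −n₁FE°₁ − n₂FE°₂.
E°₃ = (1×+0.20 + 1×+0.48) / 2 = (+0.680) / 2 = +0.340 V.

+0.340 V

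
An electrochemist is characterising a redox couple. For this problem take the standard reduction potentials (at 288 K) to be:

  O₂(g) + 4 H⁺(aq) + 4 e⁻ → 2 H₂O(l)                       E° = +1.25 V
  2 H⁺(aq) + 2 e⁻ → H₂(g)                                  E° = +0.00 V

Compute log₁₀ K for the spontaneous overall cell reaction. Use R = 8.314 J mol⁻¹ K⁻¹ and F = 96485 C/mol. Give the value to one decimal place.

Cathode: O₂/H₂O; anode: H⁺/H₂. E°cell = (+1.25) − (+0.00) = +1.25 V, with n = 4.
ΔG° = −nFE° = −RT ln K, so ln K = nFE°/(RT) = (4)(96485)(+1.25) / ((8.314)(288)) = 201.478.
log₁₀ K = 201.478 / ln 10 = 87.5.

87.5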